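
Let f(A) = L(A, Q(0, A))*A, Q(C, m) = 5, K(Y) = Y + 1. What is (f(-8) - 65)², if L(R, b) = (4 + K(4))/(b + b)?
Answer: 130321/25 ≈ 5212.8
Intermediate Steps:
K(Y) = 1 + Y
L(R, b) = 9/(2*b) (L(R, b) = (4 + (1 + 4))/(b + b) = (4 + 5)/((2*b)) = 9*(1/(2*b)) = 9/(2*b))
f(A) = 9*A/10 (f(A) = ((9/2)/5)*A = ((9/2)*(⅕))*A = 9*A/10)
(f(-8) - 65)² = ((9/10)*(-8) - 65)² = (-36/5 - 65)² = (-361/5)² = 130321/25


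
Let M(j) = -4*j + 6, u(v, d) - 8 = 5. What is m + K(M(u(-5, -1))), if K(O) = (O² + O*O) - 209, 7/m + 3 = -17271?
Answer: 69493295/17274 ≈ 4023.0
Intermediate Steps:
m = -7/17274 (m = 7/(-3 - 17271) = 7/(-17274) = 7*(-1/17274) = -7/17274 ≈ -0.00040523)
u(v, d) = 13 (u(v, d) = 8 + 5 = 13)
M(j) = 6 - 4*j
K(O) = -209 + 2*O² (K(O) = (O² + O²) - 209 = 2*O² - 209 = -209 + 2*O²)
m + K(M(u(-5, -1))) = -7/17274 + (-209 + 2*(6 - 4*13)²) = -7/17274 + (-209 + 2*(6 - 52)²) = -7/17274 + (-209 + 2*(-46)²) = -7/17274 + (-209 + 2*2116) = -7/17274 + (-209 + 4232) = -7/17274 + 4023 = 69493295/17274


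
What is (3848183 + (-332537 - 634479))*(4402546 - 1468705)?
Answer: 8452885872447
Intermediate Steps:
(3848183 + (-332537 - 634479))*(4402546 - 1468705) = (3848183 - 967016)*2933841 = 2881167*2933841 = 8452885872447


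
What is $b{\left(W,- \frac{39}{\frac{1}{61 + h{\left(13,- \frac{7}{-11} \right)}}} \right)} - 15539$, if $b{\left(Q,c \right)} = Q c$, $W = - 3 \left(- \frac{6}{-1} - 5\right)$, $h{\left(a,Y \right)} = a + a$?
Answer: $-5360$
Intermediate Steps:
$h{\left(a,Y \right)} = 2 a$
$W = -3$ ($W = - 3 \left(\left(-6\right) \left(-1\right) - 5\right) = - 3 \left(6 - 5\right) = \left(-3\right) 1 = -3$)
$b{\left(W,- \frac{39}{\frac{1}{61 + h{\left(13,- \frac{7}{-11} \right)}}} \right)} - 15539 = - 3 \left(- \frac{39}{\frac{1}{61 + 2 \cdot 13}}\right) - 15539 = - 3 \left(- \frac{39}{\frac{1}{61 + 26}}\right) - 15539 = - 3 \left(- \frac{39}{\frac{1}{87}}\right) - 15539 = - 3 \left(- 39 \frac{1}{\frac{1}{87}}\right) - 15539 = - 3 \left(\left(-39\right) 87\right) - 15539 = \left(-3\right) \left(-3393\right) - 15539 = 10179 - 15539 = -5360$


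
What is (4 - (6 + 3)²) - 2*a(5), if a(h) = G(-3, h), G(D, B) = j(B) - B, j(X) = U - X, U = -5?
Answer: -47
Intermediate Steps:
j(X) = -5 - X
G(D, B) = -5 - 2*B (G(D, B) = (-5 - B) - B = -5 - 2*B)
a(h) = -5 - 2*h
(4 - (6 + 3)²) - 2*a(5) = (4 - (6 + 3)²) - 2*(-5 - 2*5) = (4 - 1*9²) - 2*(-5 - 10) = (4 - 1*81) - 2*(-15) = (4 - 81) + 30 = -77 + 30 = -47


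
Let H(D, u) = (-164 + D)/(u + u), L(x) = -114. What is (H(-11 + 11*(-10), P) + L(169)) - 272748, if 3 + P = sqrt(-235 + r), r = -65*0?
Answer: -133155801/488 + 285*I*sqrt(235)/488 ≈ -2.7286e+5 + 8.9528*I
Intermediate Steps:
r = 0
P = -3 + I*sqrt(235) (P = -3 + sqrt(-235 + 0) = -3 + sqrt(-235) = -3 + I*sqrt(235) ≈ -3.0 + 15.33*I)
H(D, u) = (-164 + D)/(2*u) (H(D, u) = (-164 + D)/((2*u)) = (-164 + D)*(1/(2*u)) = (-164 + D)/(2*u))
(H(-11 + 11*(-10), P) + L(169)) - 272748 = ((-164 + (-11 + 11*(-10)))/(2*(-3 + I*sqrt(235))) - 114) - 272748 = ((-164 + (-11 - 110))/(2*(-3 + I*sqrt(235))) - 114) - 272748 = ((-164 - 121)/(2*(-3 + I*sqrt(235))) - 114) - 272748 = ((1/2)*(-285)/(-3 + I*sqrt(235)) - 114) - 272748 = (-285/(2*(-3 + I*sqrt(235))) - 114) - 272748 = (-114 - 285/(2*(-3 + I*sqrt(235)))) - 272748 = -272862 - 285/(2*(-3 + I*sqrt(235)))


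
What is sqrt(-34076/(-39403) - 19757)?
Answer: 3*I*sqrt(69553978585)/5629 ≈ 140.56*I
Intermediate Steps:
sqrt(-34076/(-39403) - 19757) = sqrt(-34076*(-1/39403) - 19757) = sqrt(4868/5629 - 19757) = sqrt(-111207285/5629) = 3*I*sqrt(69553978585)/5629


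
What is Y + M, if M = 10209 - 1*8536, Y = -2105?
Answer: -432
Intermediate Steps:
M = 1673 (M = 10209 - 8536 = 1673)
Y + M = -2105 + 1673 = -432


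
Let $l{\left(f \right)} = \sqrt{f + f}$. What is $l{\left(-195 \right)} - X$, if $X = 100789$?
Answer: $-100789 + i \sqrt{390} \approx -1.0079 \cdot 10^{5} + 19.748 i$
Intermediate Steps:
$l{\left(f \right)} = \sqrt{2} \sqrt{f}$ ($l{\left(f \right)} = \sqrt{2 f} = \sqrt{2} \sqrt{f}$)
$l{\left(-195 \right)} - X = \sqrt{2} \sqrt{-195} - 100789 = \sqrt{2} i \sqrt{195} - 100789 = i \sqrt{390} - 100789 = -100789 + i \sqrt{390}$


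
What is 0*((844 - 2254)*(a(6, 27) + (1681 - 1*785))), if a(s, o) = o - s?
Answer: 0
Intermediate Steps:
0*((844 - 2254)*(a(6, 27) + (1681 - 1*785))) = 0*((844 - 2254)*((27 - 1*6) + (1681 - 1*785))) = 0*(-1410*((27 - 6) + (1681 - 785))) = 0*(-1410*(21 + 896)) = 0*(-1410*917) = 0*(-1292970) = 0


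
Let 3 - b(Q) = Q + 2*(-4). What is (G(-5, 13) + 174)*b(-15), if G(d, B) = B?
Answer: 4862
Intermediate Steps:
b(Q) = 11 - Q (b(Q) = 3 - (Q + 2*(-4)) = 3 - (Q - 8) = 3 - (-8 + Q) = 3 + (8 - Q) = 11 - Q)
(G(-5, 13) + 174)*b(-15) = (13 + 174)*(11 - 1*(-15)) = 187*(11 + 15) = 187*26 = 4862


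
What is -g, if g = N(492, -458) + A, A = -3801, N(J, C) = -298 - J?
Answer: 4591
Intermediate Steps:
g = -4591 (g = (-298 - 1*492) - 3801 = (-298 - 492) - 3801 = -790 - 3801 = -4591)
-g = -1*(-4591) = 4591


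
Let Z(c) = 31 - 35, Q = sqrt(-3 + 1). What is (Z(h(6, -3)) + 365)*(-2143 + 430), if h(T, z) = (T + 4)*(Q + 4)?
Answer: -618393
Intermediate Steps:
Q = I*sqrt(2) (Q = sqrt(-2) = I*sqrt(2) ≈ 1.4142*I)
h(T, z) = (4 + T)*(4 + I*sqrt(2)) (h(T, z) = (T + 4)*(I*sqrt(2) + 4) = (4 + T)*(4 + I*sqrt(2)))
Z(c) = -4
(Z(h(6, -3)) + 365)*(-2143 + 430) = (-4 + 365)*(-2143 + 430) = 361*(-1713) = -618393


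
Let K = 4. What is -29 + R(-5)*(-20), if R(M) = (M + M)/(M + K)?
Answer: -229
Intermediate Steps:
R(M) = 2*M/(4 + M) (R(M) = (M + M)/(M + 4) = (2*M)/(4 + M) = 2*M/(4 + M))
-29 + R(-5)*(-20) = -29 + (2*(-5)/(4 - 5))*(-20) = -29 + (2*(-5)/(-1))*(-20) = -29 + (2*(-5)*(-1))*(-20) = -29 + 10*(-20) = -29 - 200 = -229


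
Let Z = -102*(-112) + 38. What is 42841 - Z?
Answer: 31379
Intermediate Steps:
Z = 11462 (Z = 11424 + 38 = 11462)
42841 - Z = 42841 - 1*11462 = 42841 - 11462 = 31379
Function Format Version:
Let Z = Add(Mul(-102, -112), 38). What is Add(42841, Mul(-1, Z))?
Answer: 31379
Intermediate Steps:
Z = 11462 (Z = Add(11424, 38) = 11462)
Add(42841, Mul(-1, Z)) = Add(42841, Mul(-1, 11462)) = Add(42841, -11462) = 31379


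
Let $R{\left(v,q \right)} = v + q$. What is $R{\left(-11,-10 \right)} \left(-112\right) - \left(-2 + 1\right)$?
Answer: $2353$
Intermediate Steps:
$R{\left(v,q \right)} = q + v$
$R{\left(-11,-10 \right)} \left(-112\right) - \left(-2 + 1\right) = \left(-10 - 11\right) \left(-112\right) - \left(-2 + 1\right) = \left(-21\right) \left(-112\right) - -1 = 2352 + 1 = 2353$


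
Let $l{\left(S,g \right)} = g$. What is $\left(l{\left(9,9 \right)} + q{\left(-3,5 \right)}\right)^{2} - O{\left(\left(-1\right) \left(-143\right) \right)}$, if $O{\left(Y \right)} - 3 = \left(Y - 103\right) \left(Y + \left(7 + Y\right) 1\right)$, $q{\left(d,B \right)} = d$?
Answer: $-11687$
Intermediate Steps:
$O{\left(Y \right)} = 3 + \left(-103 + Y\right) \left(7 + 2 Y\right)$ ($O{\left(Y \right)} = 3 + \left(Y - 103\right) \left(Y + \left(7 + Y\right) 1\right) = 3 + \left(-103 + Y\right) \left(Y + \left(7 + Y\right)\right) = 3 + \left(-103 + Y\right) \left(7 + 2 Y\right)$)
$\left(l{\left(9,9 \right)} + q{\left(-3,5 \right)}\right)^{2} - O{\left(\left(-1\right) \left(-143\right) \right)} = \left(9 - 3\right)^{2} - \left(-718 - 199 \left(\left(-1\right) \left(-143\right)\right) + 2 \left(\left(-1\right) \left(-143\right)\right)^{2}\right) = 6^{2} - \left(-718 - 28457 + 2 \cdot 143^{2}\right) = 36 - \left(-718 - 28457 + 2 \cdot 20449\right) = 36 - \left(-718 - 28457 + 40898\right) = 36 - 11723 = -11687$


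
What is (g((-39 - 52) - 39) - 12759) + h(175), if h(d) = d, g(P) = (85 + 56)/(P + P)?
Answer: -3271981/260 ≈ -12585.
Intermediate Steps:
g(P) = 141/(2*P) (g(P) = 141/((2*P)) = 141*(1/(2*P)) = 141/(2*P))
(g((-39 - 52) - 39) - 12759) + h(175) = (141/(2*((-39 - 52) - 39)) - 12759) + 175 = (141/(2*(-91 - 39)) - 12759) + 175 = ((141/2)/(-130) - 12759) + 175 = ((141/2)*(-1/130) - 12759) + 175 = (-141/260 - 12759) + 175 = -3317481/260 + 175 = -3271981/260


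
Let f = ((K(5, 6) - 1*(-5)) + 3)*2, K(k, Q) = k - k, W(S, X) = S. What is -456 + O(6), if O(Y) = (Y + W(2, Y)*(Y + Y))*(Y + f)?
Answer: 204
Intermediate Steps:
K(k, Q) = 0
f = 16 (f = ((0 - 1*(-5)) + 3)*2 = ((0 + 5) + 3)*2 = (5 + 3)*2 = 8*2 = 16)
O(Y) = 5*Y*(16 + Y) (O(Y) = (Y + 2*(Y + Y))*(Y + 16) = (Y + 2*(2*Y))*(16 + Y) = (Y + 4*Y)*(16 + Y) = (5*Y)*(16 + Y) = 5*Y*(16 + Y))
-456 + O(6) = -456 + 5*6*(16 + 6) = -456 + 5*6*22 = -456 + 660 = 204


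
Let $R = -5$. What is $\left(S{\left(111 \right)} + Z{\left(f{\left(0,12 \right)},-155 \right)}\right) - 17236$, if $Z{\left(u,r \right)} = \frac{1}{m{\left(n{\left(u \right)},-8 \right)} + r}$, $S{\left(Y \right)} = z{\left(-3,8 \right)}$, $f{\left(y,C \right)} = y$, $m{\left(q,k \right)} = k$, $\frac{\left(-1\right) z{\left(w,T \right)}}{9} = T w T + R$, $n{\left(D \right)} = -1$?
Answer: $- \frac{2520470}{163} \approx -15463.0$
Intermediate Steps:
$z{\left(w,T \right)} = 45 - 9 w T^{2}$ ($z{\left(w,T \right)} = - 9 \left(T w T - 5\right) = - 9 \left(w T^{2} - 5\right) = - 9 \left(-5 + w T^{2}\right) = 45 - 9 w T^{2}$)
$S{\left(Y \right)} = 1773$ ($S{\left(Y \right)} = 45 - - 27 \cdot 8^{2} = 45 - \left(-27\right) 64 = 45 + 1728 = 1773$)
$Z{\left(u,r \right)} = \frac{1}{-8 + r}$
$\left(S{\left(111 \right)} + Z{\left(f{\left(0,12 \right)},-155 \right)}\right) - 17236 = \left(1773 + \frac{1}{-8 - 155}\right) - 17236 = \left(1773 + \frac{1}{-163}\right) - 17236 = \left(1773 - \frac{1}{163}\right) - 17236 = \frac{288998}{163} - 17236 = - \frac{2520470}{163}$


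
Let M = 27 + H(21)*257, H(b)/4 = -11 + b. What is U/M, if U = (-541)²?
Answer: 292681/10307 ≈ 28.396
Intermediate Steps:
H(b) = -44 + 4*b (H(b) = 4*(-11 + b) = -44 + 4*b)
M = 10307 (M = 27 + (-44 + 4*21)*257 = 27 + (-44 + 84)*257 = 27 + 40*257 = 27 + 10280 = 10307)
U = 292681
U/M = 292681/10307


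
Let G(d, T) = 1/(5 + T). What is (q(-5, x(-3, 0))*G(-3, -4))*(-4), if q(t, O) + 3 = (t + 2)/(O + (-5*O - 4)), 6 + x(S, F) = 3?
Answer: 27/2 ≈ 13.500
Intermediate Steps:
x(S, F) = -3 (x(S, F) = -6 + 3 = -3)
q(t, O) = -3 + (2 + t)/(-4 - 4*O) (q(t, O) = -3 + (t + 2)/(O + (-5*O - 4)) = -3 + (2 + t)/(O + (-4 - 5*O)) = -3 + (2 + t)/(-4 - 4*O))
(q(-5, x(-3, 0))*G(-3, -4))*(-4) = (((-14 - 1*(-5) - 12*(-3))/(4*(1 - 3)))/(5 - 4))*(-4) = (((1/4)*(-14 + 5 + 36)/(-2))/1)*(-4) = (((1/4)*(-1/2)*27)*1)*(-4) = -27/8*1*(-4) = -27/8*(-4) = 27/2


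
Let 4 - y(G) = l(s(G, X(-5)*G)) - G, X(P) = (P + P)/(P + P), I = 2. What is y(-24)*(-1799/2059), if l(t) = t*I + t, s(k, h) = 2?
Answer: 46774/2059 ≈ 22.717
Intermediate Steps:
X(P) = 1 (X(P) = (2*P)/((2*P)) = (2*P)*(1/(2*P)) = 1)
l(t) = 3*t (l(t) = t*2 + t = 2*t + t = 3*t)
y(G) = -2 + G (y(G) = 4 - (3*2 - G) = 4 - (6 - G) = 4 + (-6 + G) = -2 + G)
y(-24)*(-1799/2059) = (-2 - 24)*(-1799/2059) = -(-46774)/2059 = -26*(-1799/2059) = 46774/2059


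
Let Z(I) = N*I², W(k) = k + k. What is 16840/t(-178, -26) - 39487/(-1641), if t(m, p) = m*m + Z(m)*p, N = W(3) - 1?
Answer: 4482362597/186309841 ≈ 24.059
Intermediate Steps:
W(k) = 2*k
N = 5 (N = 2*3 - 1 = 6 - 1 = 5)
Z(I) = 5*I²
t(m, p) = m² + 5*p*m² (t(m, p) = m*m + (5*m²)*p = m² + 5*p*m²)
16840/t(-178, -26) - 39487/(-1641) = 16840/(((-178)²*(1 + 5*(-26)))) - 39487/(-1641) = 16840/((31684*(1 - 130))) - 39487*(-1/1641) = 16840/((31684*(-129))) + 39487/1641 = 16840/(-4087236) + 39487/1641 = 16840*(-1/4087236) + 39487/1641 = -4210/1021809 + 39487/1641 = 4482362597/186309841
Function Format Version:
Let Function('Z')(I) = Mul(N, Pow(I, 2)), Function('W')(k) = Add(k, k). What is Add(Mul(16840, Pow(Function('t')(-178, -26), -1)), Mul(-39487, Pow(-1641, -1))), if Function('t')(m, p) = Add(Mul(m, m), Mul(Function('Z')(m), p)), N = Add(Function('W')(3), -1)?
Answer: Rational(4482362597, 186309841) ≈ 24.059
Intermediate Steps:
Function('W')(k) = Mul(2, k)
N = 5 (N = Add(Mul(2, 3), -1) = Add(6, -1) = 5)
Function('Z')(I) = Mul(5, Pow(I, 2))
Function('t')(m, p) = Add(Pow(m, 2), Mul(5, p, Pow(m, 2))) (Function('t')(m, p) = Add(Mul(m, m), Mul(Mul(5, Pow(m, 2)), p)) = Add(Pow(m, 2), Mul(5, p, Pow(m, 2))))
Add(Mul(16840, Pow(Function('t')(-178, -26), -1)), Mul(-39487, Pow(-1641, -1))) = Add(Mul(16840, Pow(Mul(Pow(-178, 2), Add(1, Mul(5, -26))), -1)), Mul(-39487, Pow(-1641, -1))) = Add(Mul(16840, Pow(Mul(31684, Add(1, -130)), -1)), Mul(-39487, Rational(-1, 1641))) = Add(Mul(16840, Pow(Mul(31684, -129), -1)), Rational(39487, 1641)) = Add(Mul(16840, Pow(-4087236, -1)), Rational(39487, 1641)) = Add(Mul(16840, Rational(-1, 4087236)), Rational(39487, 1641)) = Add(Rational(-4210, 1021809), Rational(39487, 1641)) = Rational(4482362597, 186309841)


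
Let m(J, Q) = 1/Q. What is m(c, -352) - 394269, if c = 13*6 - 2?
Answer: -138782689/352 ≈ -3.9427e+5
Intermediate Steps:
c = 76 (c = 78 - 2 = 76)
m(c, -352) - 394269 = 1/(-352) - 394269 = -1/352 - 394269 = -138782689/352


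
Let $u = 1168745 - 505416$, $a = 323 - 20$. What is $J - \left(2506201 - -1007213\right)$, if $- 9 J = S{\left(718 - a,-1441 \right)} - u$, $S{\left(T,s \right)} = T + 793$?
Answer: $-3439845$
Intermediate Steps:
$a = 303$
$u = 663329$
$S{\left(T,s \right)} = 793 + T$
$J = 73569$ ($J = - \frac{\left(793 + \left(718 - 303\right)\right) - 663329}{9} = - \frac{\left(793 + 415\right) - 663329}{9} = - \frac{1208 - 663329}{9} = \left(- \frac{1}{9}\right) \left(-662121\right) = 73569$)
$J - \left(2506201 - -1007213\right) = 73569 - \left(2506201 - -1007213\right) = 73569 - \left(2506201 + 1007213\right) = 73569 - 3513414 = -3439845$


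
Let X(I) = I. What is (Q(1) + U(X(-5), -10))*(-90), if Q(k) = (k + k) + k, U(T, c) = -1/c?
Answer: -279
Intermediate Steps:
Q(k) = 3*k (Q(k) = 2*k + k = 3*k)
(Q(1) + U(X(-5), -10))*(-90) = (3*1 - 1/(-10))*(-90) = (3 - 1*(-⅒))*(-90) = (3 + ⅒)*(-90) = (31/10)*(-90) = -279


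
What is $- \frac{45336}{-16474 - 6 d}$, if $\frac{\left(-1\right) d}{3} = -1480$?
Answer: $\frac{22668}{21557} \approx 1.0515$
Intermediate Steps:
$d = 4440$ ($d = \left(-3\right) \left(-1480\right) = 4440$)
$- \frac{45336}{-16474 - 6 d} = - \frac{45336}{-16474 - 26640} = - \frac{45336}{-43114} = \left(-45336\right) \left(- \frac{1}{43114}\right) = \frac{22668}{21557}$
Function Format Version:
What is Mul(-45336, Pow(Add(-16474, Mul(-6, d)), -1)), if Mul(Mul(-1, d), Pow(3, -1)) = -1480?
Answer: Rational(22668, 21557) ≈ 1.0515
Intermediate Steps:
d = 4440 (d = Mul(-3, -1480) = 4440)
Mul(-45336, Pow(Add(-16474, Mul(-6, d)), -1)) = Mul(-45336, Pow(Add(-16474, Mul(-6, 4440)), -1)) = Mul(-45336, Pow(Add(-16474, -26640), -1)) = Mul(-45336, Pow(-43114, -1)) = Mul(-45336, Rational(-1, 43114)) = Rational(22668, 21557)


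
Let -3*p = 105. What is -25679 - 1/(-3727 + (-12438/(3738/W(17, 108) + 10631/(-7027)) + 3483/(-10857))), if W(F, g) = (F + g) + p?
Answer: -791513390232009001/30823373101177 ≈ -25679.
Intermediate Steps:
p = -35 (p = -⅓*105 = -35)
W(F, g) = -35 + F + g (W(F, g) = (F + g) - 35 = -35 + F + g)
-25679 - 1/(-3727 + (-12438/(3738/W(17, 108) + 10631/(-7027)) + 3483/(-10857))) = -25679 - 1/(-3727 + (-12438/(3738/(-35 + 17 + 108) + 10631/(-7027)) + 3483/(-10857))) = -25679 - 1/(-3727 + (-12438/(3738/90 + 10631*(-1/7027)) + 3483*(-1/10857))) = -25679 - 1/(-3727 + (-12438/(3738*(1/90) - 10631/7027) - 1161/3619)) = -25679 - 1/(-3727 + (-12438/(623/15 - 10631/7027) - 1161/3619)) = -25679 - 1/(-3727 + (-12438/4218356/105405 - 1161/3619)) = -25679 - 1/(-3727 + (-12438*105405/4218356 - 1161/3619)) = -25679 - 1/(-3727 + (-655513695/2109178 - 1161/3619)) = -25679 - 1/(-3727 - 2374752817863/7633115182) = -25679 - 1/(-30823373101177/7633115182) = -25679 - 1*(-7633115182/30823373101177) = -25679 + 7633115182/30823373101177 = -791513390232009001/30823373101177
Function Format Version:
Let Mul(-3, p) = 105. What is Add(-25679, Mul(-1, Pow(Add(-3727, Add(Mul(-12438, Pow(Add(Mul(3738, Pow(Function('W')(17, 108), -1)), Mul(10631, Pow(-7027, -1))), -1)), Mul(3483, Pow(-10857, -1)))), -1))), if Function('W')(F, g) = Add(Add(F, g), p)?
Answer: Rational(-791513390232009001, 30823373101177) ≈ -25679.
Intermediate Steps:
p = -35 (p = Mul(Rational(-1, 3), 105) = -35)
Function('W')(F, g) = Add(-35, F, g) (Function('W')(F, g) = Add(Add(F, g), -35) = Add(-35, F, g))
Add(-25679, Mul(-1, Pow(Add(-3727, Add(Mul(-12438, Pow(Add(Mul(3738, Pow(Function('W')(17, 108), -1)), Mul(10631, Pow(-7027, -1))), -1)), Mul(3483, Pow(-10857, -1)))), -1))) = Add(-25679, Mul(-1, Pow(Add(-3727, Add(Mul(-12438, Pow(Add(Mul(3738, Pow(Add(-35, 17, 108), -1)), Mul(10631, Pow(-7027, -1))), -1)), Mul(3483, Pow(-10857, -1)))), -1))) = Add(-25679, Mul(-1, Pow(Add(-3727, Add(Mul(-12438, Pow(Add(Mul(3738, Pow(90, -1)), Mul(10631, Rational(-1, 7027))), -1)), Mul(3483, Rational(-1, 10857)))), -1))) = Add(-25679, Mul(-1, Pow(Add(-3727, Add(Mul(-12438, Pow(Add(Mul(3738, Rational(1, 90)), Rational(-10631, 7027)), -1)), Rational(-1161, 3619))), -1))) = Add(-25679, Mul(-1, Pow(Add(-3727, Add(Mul(-12438, Pow(Add(Rational(623, 15), Rational(-10631, 7027)), -1)), Rational(-1161, 3619))), -1))) = Add(-25679, Mul(-1, Pow(Add(-3727, Add(Mul(-12438, Pow(Rational(4218356, 105405), -1)), Rational(-1161, 3619))), -1))) = Add(-25679, Mul(-1, Pow(Add(-3727, Add(Mul(-12438, Rational(105405, 4218356)), Rational(-1161, 3619))), -1))) = Add(-25679, Mul(-1, Pow(Add(-3727, Add(Rational(-655513695, 2109178), Rational(-1161, 3619))), -1))) = Add(-25679, Mul(-1, Pow(Add(-3727, Rational(-2374752817863, 7633115182)), -1))) = Add(-25679, Mul(-1, Pow(Rational(-30823373101177, 7633115182), -1))) = Add(-25679, Mul(-1, Rational(-7633115182, 30823373101177))) = Add(-25679, Rational(7633115182, 30823373101177)) = Rational(-791513390232009001, 30823373101177)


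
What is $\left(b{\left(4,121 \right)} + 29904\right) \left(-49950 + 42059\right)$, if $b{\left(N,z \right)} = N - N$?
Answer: $-235972464$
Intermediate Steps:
$b{\left(N,z \right)} = 0$
$\left(b{\left(4,121 \right)} + 29904\right) \left(-49950 + 42059\right) = \left(0 + 29904\right) \left(-49950 + 42059\right) = 29904 \left(-7891\right) = -235972464$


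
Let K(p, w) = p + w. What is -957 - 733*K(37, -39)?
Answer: 509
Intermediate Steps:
-957 - 733*K(37, -39) = -957 - 733*(37 - 39) = -957 - 733*(-2) = -957 + 1466 = 509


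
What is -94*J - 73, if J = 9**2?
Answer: -7687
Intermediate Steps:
J = 81
-94*J - 73 = -94*81 - 73 = -7614 - 73 = -7687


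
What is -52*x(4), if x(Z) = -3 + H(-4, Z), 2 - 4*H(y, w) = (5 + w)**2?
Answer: 1183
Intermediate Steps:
H(y, w) = 1/2 - (5 + w)**2/4
x(Z) = -5/2 - (5 + Z)**2/4 (x(Z) = -3 + (1/2 - (5 + Z)**2/4) = -5/2 - (5 + Z)**2/4)
-52*x(4) = -52*(-5/2 - (5 + 4)**2/4) = -52*(-5/2 - 1/4*9**2) = -52*(-5/2 - 1/4*81) = -52*(-5/2 - 81/4) = -52*(-91/4) = 1183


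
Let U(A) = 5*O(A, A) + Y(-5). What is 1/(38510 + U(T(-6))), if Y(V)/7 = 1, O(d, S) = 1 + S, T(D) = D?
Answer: 1/38492 ≈ 2.5979e-5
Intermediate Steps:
Y(V) = 7 (Y(V) = 7*1 = 7)
U(A) = 12 + 5*A (U(A) = 5*(1 + A) + 7 = (5 + 5*A) + 7 = 12 + 5*A)
1/(38510 + U(T(-6))) = 1/(38510 + (12 + 5*(-6))) = 1/(38510 + (12 - 30)) = 1/(38510 - 18) = 1/38492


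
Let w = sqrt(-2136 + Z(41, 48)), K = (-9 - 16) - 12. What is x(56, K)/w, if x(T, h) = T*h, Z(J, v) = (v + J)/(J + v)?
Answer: 296*I*sqrt(2135)/305 ≈ 44.843*I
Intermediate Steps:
Z(J, v) = 1 (Z(J, v) = (J + v)/(J + v) = 1)
K = -37 (K = -25 - 12 = -37)
w = I*sqrt(2135) (w = sqrt(-2136 + 1) = sqrt(-2135) = I*sqrt(2135) ≈ 46.206*I)
x(56, K)/w = (56*(-37))/((I*sqrt(2135))) = -(-296)*I*sqrt(2135)/305 = 296*I*sqrt(2135)/305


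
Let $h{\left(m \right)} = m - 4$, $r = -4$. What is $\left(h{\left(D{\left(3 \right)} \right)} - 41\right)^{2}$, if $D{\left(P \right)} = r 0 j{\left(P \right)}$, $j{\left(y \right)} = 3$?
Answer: $2025$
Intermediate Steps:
$D{\left(P \right)} = 0$ ($D{\left(P \right)} = \left(-4\right) 0 \cdot 3 = 0 \cdot 3 = 0$)
$h{\left(m \right)} = -4 + m$
$\left(h{\left(D{\left(3 \right)} \right)} - 41\right)^{2} = \left(\left(-4 + 0\right) - 41\right)^{2} = \left(-4 - 41\right)^{2} = \left(-45\right)^{2} = 2025$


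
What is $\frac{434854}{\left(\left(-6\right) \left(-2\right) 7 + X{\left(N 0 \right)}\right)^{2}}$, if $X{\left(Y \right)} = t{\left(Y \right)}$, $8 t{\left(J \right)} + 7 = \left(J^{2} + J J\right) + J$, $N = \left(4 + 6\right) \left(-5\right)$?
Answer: $\frac{3975808}{63175} \approx 62.933$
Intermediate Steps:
$N = -50$ ($N = 10 \left(-5\right) = -50$)
$t{\left(J \right)} = - \frac{7}{8} + \frac{J^{2}}{4} + \frac{J}{8}$ ($t{\left(J \right)} = - \frac{7}{8} + \frac{\left(J^{2} + J J\right) + J}{8} = - \frac{7}{8} + \frac{\left(J^{2} + J^{2}\right) + J}{8} = - \frac{7}{8} + \frac{2 J^{2} + J}{8} = - \frac{7}{8} + \frac{J + 2 J^{2}}{8} = - \frac{7}{8} + \left(\frac{J^{2}}{4} + \frac{J}{8}\right) = - \frac{7}{8} + \frac{J^{2}}{4} + \frac{J}{8}$)
$X{\left(Y \right)} = - \frac{7}{8} + \frac{Y^{2}}{4} + \frac{Y}{8}$
$\frac{434854}{\left(\left(-6\right) \left(-2\right) 7 + X{\left(N 0 \right)}\right)^{2}} = \frac{434854}{\left(\left(-6\right) \left(-2\right) 7 + \left(- \frac{7}{8} + \frac{\left(\left(-50\right) 0\right)^{2}}{4} + \frac{\left(-50\right) 0}{8}\right)\right)^{2}} = \frac{434854}{\left(12 \cdot 7 + \left(- \frac{7}{8} + \frac{0^{2}}{4} + \frac{1}{8} \cdot 0\right)\right)^{2}} = \frac{434854}{\left(84 + \left(- \frac{7}{8} + \frac{1}{4} \cdot 0 + 0\right)\right)^{2}} = \frac{434854}{\left(84 + \left(- \frac{7}{8} + 0 + 0\right)\right)^{2}} = \frac{434854}{\left(84 - \frac{7}{8}\right)^{2}} = \frac{434854}{\left(\frac{665}{8}\right)^{2}} = \frac{434854}{\frac{442225}{64}} = 434854 \cdot \frac{64}{442225} = \frac{3975808}{63175}$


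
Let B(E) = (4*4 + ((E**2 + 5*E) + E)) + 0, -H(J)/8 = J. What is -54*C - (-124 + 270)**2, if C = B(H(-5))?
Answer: -121540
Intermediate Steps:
H(J) = -8*J
B(E) = 16 + E**2 + 6*E (B(E) = (16 + (E**2 + 6*E)) + 0 = (16 + E**2 + 6*E) + 0 = 16 + E**2 + 6*E)
C = 1856 (C = 16 + (-8*(-5))**2 + 6*(-8*(-5)) = 16 + 40**2 + 6*40 = 16 + 1600 + 240 = 1856)
-54*C - (-124 + 270)**2 = -54*1856 - (-124 + 270)**2 = -100224 - 1*146**2 = -100224 - 1*21316 = -100224 - 21316 = -121540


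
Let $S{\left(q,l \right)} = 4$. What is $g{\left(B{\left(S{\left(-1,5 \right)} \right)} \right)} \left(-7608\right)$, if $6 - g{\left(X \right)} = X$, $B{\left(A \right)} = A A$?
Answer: $76080$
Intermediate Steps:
$B{\left(A \right)} = A^{2}$
$g{\left(X \right)} = 6 - X$
$g{\left(B{\left(S{\left(-1,5 \right)} \right)} \right)} \left(-7608\right) = \left(6 - 4^{2}\right) \left(-7608\right) = \left(6 - 16\right) \left(-7608\right) = \left(-10\right) \left(-7608\right) = 76080$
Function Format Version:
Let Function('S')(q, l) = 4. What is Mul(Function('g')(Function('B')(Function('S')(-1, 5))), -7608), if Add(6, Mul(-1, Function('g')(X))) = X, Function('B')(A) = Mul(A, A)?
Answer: 76080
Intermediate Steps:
Function('B')(A) = Pow(A, 2)
Function('g')(X) = Add(6, Mul(-1, X))
Mul(Function('g')(Function('B')(Function('S')(-1, 5))), -7608) = Mul(Add(6, Mul(-1, Pow(4, 2))), -7608) = Mul(Add(6, Mul(-1, 16)), -7608) = Mul(Add(6, -16), -7608) = Mul(-10, -7608) = 76080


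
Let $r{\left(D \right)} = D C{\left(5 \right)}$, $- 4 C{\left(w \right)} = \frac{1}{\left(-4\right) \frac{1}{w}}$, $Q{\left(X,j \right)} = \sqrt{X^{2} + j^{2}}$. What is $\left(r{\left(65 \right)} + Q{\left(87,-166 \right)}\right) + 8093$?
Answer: $\frac{129813}{16} + 5 \sqrt{1405} \approx 8300.7$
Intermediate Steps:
$C{\left(w \right)} = \frac{w}{16}$ ($C{\left(w \right)} = - \frac{1}{4 \left(- \frac{4}{w}\right)} = - \frac{\left(- \frac{1}{4}\right) w}{4} = \frac{w}{16}$)
$r{\left(D \right)} = \frac{5 D}{16}$ ($r{\left(D \right)} = D \frac{1}{16} \cdot 5 = D \frac{5}{16} = \frac{5 D}{16}$)
$\left(r{\left(65 \right)} + Q{\left(87,-166 \right)}\right) + 8093 = \left(\frac{5}{16} \cdot 65 + \sqrt{87^{2} + \left(-166\right)^{2}}\right) + 8093 = \left(\frac{325}{16} + \sqrt{7569 + 27556}\right) + 8093 = \left(\frac{325}{16} + \sqrt{35125}\right) + 8093 = \left(\frac{325}{16} + 5 \sqrt{1405}\right) + 8093 = \frac{129813}{16} + 5 \sqrt{1405}$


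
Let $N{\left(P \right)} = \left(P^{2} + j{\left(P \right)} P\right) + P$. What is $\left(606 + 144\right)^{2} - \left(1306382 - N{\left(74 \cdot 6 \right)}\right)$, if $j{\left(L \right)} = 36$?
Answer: $-530318$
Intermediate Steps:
$N{\left(P \right)} = P^{2} + 37 P$ ($N{\left(P \right)} = \left(P^{2} + 36 P\right) + P = P^{2} + 37 P$)
$\left(606 + 144\right)^{2} - \left(1306382 - N{\left(74 \cdot 6 \right)}\right) = \left(606 + 144\right)^{2} - \left(1306382 - 74 \cdot 6 \left(37 + 74 \cdot 6\right)\right) = 750^{2} - \left(1306382 - 444 \left(37 + 444\right)\right) = 562500 - \left(1306382 - 444 \cdot 481\right) = 562500 - \left(1306382 - 213564\right) = 562500 - 1092818 = -530318$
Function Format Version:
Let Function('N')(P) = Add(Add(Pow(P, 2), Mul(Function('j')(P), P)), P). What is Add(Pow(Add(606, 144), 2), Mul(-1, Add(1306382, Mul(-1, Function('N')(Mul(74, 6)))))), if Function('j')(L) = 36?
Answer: -530318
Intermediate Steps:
Function('N')(P) = Add(Pow(P, 2), Mul(37, P)) (Function('N')(P) = Add(Add(Pow(P, 2), Mul(36, P)), P) = Add(Pow(P, 2), Mul(37, P)))
Add(Pow(Add(606, 144), 2), Mul(-1, Add(1306382, Mul(-1, Function('N')(Mul(74, 6)))))) = Add(Pow(Add(606, 144), 2), Mul(-1, Add(1306382, Mul(-1, Mul(Mul(74, 6), Add(37, Mul(74, 6))))))) = Add(Pow(750, 2), Mul(-1, Add(1306382, Mul(-1, Mul(444, Add(37, 444)))))) = Add(562500, Mul(-1, Add(1306382, Mul(-1, Mul(444, 481))))) = Add(562500, Mul(-1, Add(1306382, Mul(-1, 213564)))) = Add(562500, Mul(-1, Add(1306382, -213564))) = Add(562500, Mul(-1, 1092818)) = Add(562500, -1092818) = -530318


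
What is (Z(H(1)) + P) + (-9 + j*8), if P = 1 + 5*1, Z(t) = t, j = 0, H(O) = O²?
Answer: -2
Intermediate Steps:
P = 6 (P = 1 + 5 = 6)
(Z(H(1)) + P) + (-9 + j*8) = (1² + 6) + (-9 + 0*8) = (1 + 6) + (-9 + 0) = 7 - 9 = -2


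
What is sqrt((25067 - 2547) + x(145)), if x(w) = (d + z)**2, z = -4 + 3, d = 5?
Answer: 6*sqrt(626) ≈ 150.12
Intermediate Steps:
z = -1
x(w) = 16 (x(w) = (5 - 1)**2 = 4**2 = 16)
sqrt((25067 - 2547) + x(145)) = sqrt((25067 - 2547) + 16) = sqrt(22520 + 16) = sqrt(22536) = 6*sqrt(626)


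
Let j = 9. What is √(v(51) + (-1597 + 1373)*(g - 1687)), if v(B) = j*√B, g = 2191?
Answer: 3*√(-12544 + √51) ≈ 335.9*I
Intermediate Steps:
v(B) = 9*√B
√(v(51) + (-1597 + 1373)*(g - 1687)) = √(9*√51 + (-1597 + 1373)*(2191 - 1687)) = √(9*√51 - 224*504) = √(9*√51 - 112896) = √(-112896 + 9*√51)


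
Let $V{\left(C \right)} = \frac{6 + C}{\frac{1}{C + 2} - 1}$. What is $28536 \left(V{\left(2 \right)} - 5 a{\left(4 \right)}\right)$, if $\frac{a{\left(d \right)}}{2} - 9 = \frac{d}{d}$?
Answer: $-3157984$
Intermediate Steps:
$a{\left(d \right)} = 20$ ($a{\left(d \right)} = 18 + 2 \frac{d}{d} = 18 + 2 \cdot 1 = 18 + 2 = 20$)
$V{\left(C \right)} = \frac{6 + C}{-1 + \frac{1}{2 + C}}$ ($V{\left(C \right)} = \frac{6 + C}{\frac{1}{2 + C} - 1} = \frac{6 + C}{-1 + \frac{1}{2 + C}}$)
$28536 \left(V{\left(2 \right)} - 5 a{\left(4 \right)}\right) = 28536 \left(\frac{-12 - 2^{2} - 16}{1 + 2} - 100\right) = 28536 \left(\frac{-12 - 4 - 16}{3} - 100\right) = 28536 \left(\frac{1}{3} \left(-32\right) - 100\right) = 28536 \left(- \frac{32}{3} - 100\right) = 28536 \left(- \frac{332}{3}\right) = -3157984$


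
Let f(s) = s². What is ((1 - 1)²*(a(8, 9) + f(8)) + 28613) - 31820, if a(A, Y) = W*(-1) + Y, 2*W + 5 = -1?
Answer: -3207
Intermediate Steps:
W = -3 (W = -5/2 + (½)*(-1) = -5/2 - ½ = -3)
a(A, Y) = 3 + Y (a(A, Y) = -3*(-1) + Y = 3 + Y)
((1 - 1)²*(a(8, 9) + f(8)) + 28613) - 31820 = ((1 - 1)²*((3 + 9) + 8²) + 28613) - 31820 = (0²*(12 + 64) + 28613) - 31820 = (0*76 + 28613) - 31820 = (0 + 28613) - 31820 = 28613 - 31820 = -3207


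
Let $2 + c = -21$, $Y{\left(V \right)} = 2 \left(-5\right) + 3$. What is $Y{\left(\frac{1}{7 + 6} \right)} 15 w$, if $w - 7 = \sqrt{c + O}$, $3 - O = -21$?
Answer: $-840$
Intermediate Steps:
$O = 24$ ($O = 3 - -21 = 3 + 21 = 24$)
$Y{\left(V \right)} = -7$ ($Y{\left(V \right)} = -10 + 3 = -7$)
$c = -23$ ($c = -2 - 21 = -23$)
$w = 8$ ($w = 7 + \sqrt{-23 + 24} = 7 + \sqrt{1} = 7 + 1 = 8$)
$Y{\left(\frac{1}{7 + 6} \right)} 15 w = \left(-7\right) 15 \cdot 8 = \left(-105\right) 8 = -840$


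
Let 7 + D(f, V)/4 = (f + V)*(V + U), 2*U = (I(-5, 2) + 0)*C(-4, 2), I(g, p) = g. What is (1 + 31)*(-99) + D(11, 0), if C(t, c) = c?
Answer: -3416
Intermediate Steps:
U = -5 (U = ((-5 + 0)*2)/2 = (-5*2)/2 = (½)*(-10) = -5)
D(f, V) = -28 + 4*(-5 + V)*(V + f) (D(f, V) = -28 + 4*((f + V)*(V - 5)) = -28 + 4*((V + f)*(-5 + V)) = -28 + 4*((-5 + V)*(V + f)) = -28 + 4*(-5 + V)*(V + f))
(1 + 31)*(-99) + D(11, 0) = (1 + 31)*(-99) + (-28 - 20*0 - 20*11 + 4*0² + 4*0*11) = 32*(-99) + (-28 + 0 - 220 + 4*0 + 0) = -3168 + (-28 + 0 - 220 + 0 + 0) = -3168 - 248 = -3416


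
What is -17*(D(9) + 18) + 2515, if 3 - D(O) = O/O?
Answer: 2175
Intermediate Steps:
D(O) = 2 (D(O) = 3 - O/O = 3 - 1*1 = 3 - 1 = 2)
-17*(D(9) + 18) + 2515 = -17*(2 + 18) + 2515 = -17*20 + 2515 = -340 + 2515 = 2175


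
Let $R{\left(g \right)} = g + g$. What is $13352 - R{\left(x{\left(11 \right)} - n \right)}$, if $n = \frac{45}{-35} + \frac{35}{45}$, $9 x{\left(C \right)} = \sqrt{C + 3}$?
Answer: $\frac{841112}{63} - \frac{2 \sqrt{14}}{9} \approx 13350.0$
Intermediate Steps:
$x{\left(C \right)} = \frac{\sqrt{3 + C}}{9}$ ($x{\left(C \right)} = \frac{\sqrt{C + 3}}{9} = \frac{\sqrt{3 + C}}{9}$)
$n = - \frac{32}{63}$ ($n = 45 \left(- \frac{1}{35}\right) + 35 \cdot \frac{1}{45} = - \frac{9}{7} + \frac{7}{9} = - \frac{32}{63} \approx -0.50794$)
$R{\left(g \right)} = 2 g$
$13352 - R{\left(x{\left(11 \right)} - n \right)} = 13352 - 2 \left(\frac{\sqrt{3 + 11}}{9} - - \frac{32}{63}\right) = 13352 - 2 \left(\frac{\sqrt{14}}{9} + \frac{32}{63}\right) = 13352 - 2 \left(\frac{32}{63} + \frac{\sqrt{14}}{9}\right) = 13352 - \left(\frac{64}{63} + \frac{2 \sqrt{14}}{9}\right) = \frac{841112}{63} - \frac{2 \sqrt{14}}{9}$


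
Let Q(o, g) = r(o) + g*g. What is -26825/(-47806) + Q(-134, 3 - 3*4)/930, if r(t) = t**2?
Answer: 221806018/11114895 ≈ 19.956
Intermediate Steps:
Q(o, g) = g**2 + o**2 (Q(o, g) = o**2 + g*g = o**2 + g**2 = g**2 + o**2)
-26825/(-47806) + Q(-134, 3 - 3*4)/930 = -26825/(-47806) + ((3 - 3*4)**2 + (-134)**2)/930 = -26825*(-1/47806) + ((3 - 12)**2 + 17956)*(1/930) = 26825/47806 + ((-9)**2 + 17956)*(1/930) = 26825/47806 + (81 + 17956)*(1/930) = 26825/47806 + 18037*(1/930) = 26825/47806 + 18037/930 = 221806018/11114895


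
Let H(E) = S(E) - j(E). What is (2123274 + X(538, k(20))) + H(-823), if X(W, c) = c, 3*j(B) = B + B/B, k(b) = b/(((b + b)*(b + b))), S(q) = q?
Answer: 169818001/80 ≈ 2.1227e+6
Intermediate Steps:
k(b) = 1/(4*b) (k(b) = b/(((2*b)*(2*b))) = b/((4*b**2)) = b*(1/(4*b**2)) = 1/(4*b))
j(B) = 1/3 + B/3 (j(B) = (B + B/B)/3 = (B + 1)/3 = (1 + B)/3 = 1/3 + B/3)
H(E) = -1/3 + 2*E/3 (H(E) = E - (1/3 + E/3) = E + (-1/3 - E/3) = -1/3 + 2*E/3)
(2123274 + X(538, k(20))) + H(-823) = (2123274 + (1/4)/20) + (-1/3 + (2/3)*(-823)) = (2123274 + (1/4)*(1/20)) + (-1/3 - 1646/3) = (2123274 + 1/80) - 549 = 169861921/80 - 549 = 169818001/80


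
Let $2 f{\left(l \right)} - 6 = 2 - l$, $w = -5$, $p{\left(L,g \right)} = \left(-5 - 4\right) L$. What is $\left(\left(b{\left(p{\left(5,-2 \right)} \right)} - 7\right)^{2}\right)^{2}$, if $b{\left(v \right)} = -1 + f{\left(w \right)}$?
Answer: $\frac{81}{16} \approx 5.0625$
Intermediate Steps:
$p{\left(L,g \right)} = - 9 L$ ($p{\left(L,g \right)} = \left(-5 - 4\right) L = - 9 L$)
$f{\left(l \right)} = 4 - \frac{l}{2}$ ($f{\left(l \right)} = 3 + \frac{2 - l}{2} = 3 - \left(-1 + \frac{l}{2}\right) = 4 - \frac{l}{2}$)
$b{\left(v \right)} = \frac{11}{2}$ ($b{\left(v \right)} = -1 + \left(4 - - \frac{5}{2}\right) = -1 + \left(4 + \frac{5}{2}\right) = -1 + \frac{13}{2} = \frac{11}{2}$)
$\left(\left(b{\left(p{\left(5,-2 \right)} \right)} - 7\right)^{2}\right)^{2} = \left(\left(\frac{11}{2} - 7\right)^{2}\right)^{2} = \left(\left(- \frac{3}{2}\right)^{2}\right)^{2} = \left(\frac{9}{4}\right)^{2} = \frac{81}{16}$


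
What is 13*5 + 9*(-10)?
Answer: -25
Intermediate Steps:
13*5 + 9*(-10) = 65 - 90 = -25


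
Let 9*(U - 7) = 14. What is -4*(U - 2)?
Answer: -236/9 ≈ -26.222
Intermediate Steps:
U = 77/9 (U = 7 + (1/9)*14 = 7 + 14/9 = 77/9 ≈ 8.5556)
-4*(U - 2) = -4*(77/9 - 2) = -4*59/9 = -236/9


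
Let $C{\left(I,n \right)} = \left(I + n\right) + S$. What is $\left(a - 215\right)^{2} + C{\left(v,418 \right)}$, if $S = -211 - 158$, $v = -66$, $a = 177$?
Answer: $1427$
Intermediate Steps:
$S = -369$
$C{\left(I,n \right)} = -369 + I + n$ ($C{\left(I,n \right)} = \left(I + n\right) - 369 = -369 + I + n$)
$\left(a - 215\right)^{2} + C{\left(v,418 \right)} = \left(177 - 215\right)^{2} - 17 = \left(-38\right)^{2} - 17 = 1444 - 17 = 1427$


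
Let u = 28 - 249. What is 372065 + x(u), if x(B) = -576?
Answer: 371489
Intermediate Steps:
u = -221
372065 + x(u) = 372065 - 576 = 371489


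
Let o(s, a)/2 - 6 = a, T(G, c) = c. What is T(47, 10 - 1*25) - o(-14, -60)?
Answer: 93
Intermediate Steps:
o(s, a) = 12 + 2*a
T(47, 10 - 1*25) - o(-14, -60) = (10 - 1*25) - (12 + 2*(-60)) = (10 - 25) - (12 - 120) = -15 - 1*(-108) = -15 + 108 = 93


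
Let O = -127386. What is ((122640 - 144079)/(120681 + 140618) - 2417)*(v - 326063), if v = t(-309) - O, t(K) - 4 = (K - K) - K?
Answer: 125282957684408/261299 ≈ 4.7946e+8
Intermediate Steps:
t(K) = 4 - K (t(K) = 4 + ((K - K) - K) = 4 + (0 - K) = 4 - K)
v = 127699 (v = (4 - 1*(-309)) - 1*(-127386) = (4 + 309) + 127386 = 313 + 127386 = 127699)
((122640 - 144079)/(120681 + 140618) - 2417)*(v - 326063) = ((122640 - 144079)/(120681 + 140618) - 2417)*(127699 - 326063) = (-21439/261299 - 2417)*(-198364) = -631581122/261299*(-198364) = 125282957684408/261299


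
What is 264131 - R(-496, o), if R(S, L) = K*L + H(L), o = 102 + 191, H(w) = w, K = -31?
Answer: 272921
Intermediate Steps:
o = 293
R(S, L) = -30*L (R(S, L) = -31*L + L = -30*L)
264131 - R(-496, o) = 264131 - (-30)*293 = 264131 - 1*(-8790) = 264131 + 8790 = 272921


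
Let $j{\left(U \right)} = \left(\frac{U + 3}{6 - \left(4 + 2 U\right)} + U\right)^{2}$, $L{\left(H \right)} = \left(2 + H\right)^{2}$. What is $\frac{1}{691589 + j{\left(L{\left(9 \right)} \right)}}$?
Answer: $\frac{3600}{2541978841} \approx 1.4162 \cdot 10^{-6}$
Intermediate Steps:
$j{\left(U \right)} = \left(U + \frac{3 + U}{2 - 2 U}\right)^{2}$ ($j{\left(U \right)} = \left(\frac{3 + U}{2 - 2 U} + U\right)^{2} = \left(U + \frac{3 + U}{2 - 2 U}\right)^{2}$)
$\frac{1}{691589 + j{\left(L{\left(9 \right)} \right)}} = \frac{1}{691589 + \frac{\left(3 - 2 \left(\left(2 + 9\right)^{2}\right)^{2} + 3 \left(2 + 9\right)^{2}\right)^{2}}{4 \left(-1 + \left(2 + 9\right)^{2}\right)^{2}}} = \frac{1}{691589 + \frac{\left(3 - 2 \left(11^{2}\right)^{2} + 3 \cdot 11^{2}\right)^{2}}{4 \left(-1 + 11^{2}\right)^{2}}} = \frac{1}{691589 + \frac{\left(3 - 2 \cdot 121^{2} + 3 \cdot 121\right)^{2}}{4 \left(-1 + 121\right)^{2}}} = \frac{1}{691589 + \frac{\left(3 - 29282 + 363\right)^{2}}{4 \cdot 14400}} = \frac{1}{691589 + \frac{1}{4} \cdot \frac{1}{14400} \left(3 - 29282 + 363\right)^{2}} = \frac{1}{691589 + \frac{1}{4} \cdot \frac{1}{14400} \left(-28916\right)^{2}} = \frac{1}{691589 + \frac{1}{4} \cdot \frac{1}{14400} \cdot 836135056} = \frac{1}{691589 + \frac{52258441}{3600}} = \frac{1}{\frac{2541978841}{3600}} = \frac{3600}{2541978841}$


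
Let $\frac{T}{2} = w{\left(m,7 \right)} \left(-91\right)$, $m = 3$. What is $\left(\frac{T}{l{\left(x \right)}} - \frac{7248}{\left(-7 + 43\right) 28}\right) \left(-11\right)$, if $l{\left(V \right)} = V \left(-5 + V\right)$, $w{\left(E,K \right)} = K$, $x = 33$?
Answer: $\frac{3959}{42} \approx 94.262$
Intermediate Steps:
$T = -1274$ ($T = 2 \cdot 7 \left(-91\right) = 2 \left(-637\right) = -1274$)
$\left(\frac{T}{l{\left(x \right)}} - \frac{7248}{\left(-7 + 43\right) 28}\right) \left(-11\right) = \left(- \frac{1274}{33 \left(-5 + 33\right)} - \frac{7248}{\left(-7 + 43\right) 28}\right) \left(-11\right) = \left(- \frac{1274}{33 \cdot 28} - \frac{7248}{36 \cdot 28}\right) \left(-11\right) = \left(- \frac{1274}{924} - \frac{7248}{1008}\right) \left(-11\right) = \left(\left(-1274\right) \frac{1}{924} - \frac{151}{21}\right) \left(-11\right) = \left(- \frac{91}{66} - \frac{151}{21}\right) \left(-11\right) = \left(- \frac{3959}{462}\right) \left(-11\right) = \frac{3959}{42}$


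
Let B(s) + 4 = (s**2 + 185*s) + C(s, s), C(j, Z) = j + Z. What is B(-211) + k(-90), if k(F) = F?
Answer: 4970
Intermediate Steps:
C(j, Z) = Z + j
B(s) = -4 + s**2 + 187*s (B(s) = -4 + ((s**2 + 185*s) + (s + s)) = -4 + ((s**2 + 185*s) + 2*s) = -4 + (s**2 + 187*s) = -4 + s**2 + 187*s)
B(-211) + k(-90) = (-4 + (-211)**2 + 187*(-211)) - 90 = (-4 + 44521 - 39457) - 90 = 5060 - 90 = 4970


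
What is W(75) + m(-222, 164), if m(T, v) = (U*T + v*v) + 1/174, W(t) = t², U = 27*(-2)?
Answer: 7744567/174 ≈ 44509.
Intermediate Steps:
U = -54
m(T, v) = 1/174 + v² - 54*T (m(T, v) = (-54*T + v*v) + 1/174 = (-54*T + v²) + 1/174 = (v² - 54*T) + 1/174 = 1/174 + v² - 54*T)
W(75) + m(-222, 164) = 75² + (1/174 + 164² - 54*(-222)) = 5625 + (1/174 + 26896 + 11988) = 5625 + 6765817/174 = 7744567/174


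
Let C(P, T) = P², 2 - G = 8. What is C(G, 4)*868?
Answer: 31248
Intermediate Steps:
G = -6 (G = 2 - 1*8 = 2 - 8 = -6)
C(G, 4)*868 = (-6)²*868 = 36*868 = 31248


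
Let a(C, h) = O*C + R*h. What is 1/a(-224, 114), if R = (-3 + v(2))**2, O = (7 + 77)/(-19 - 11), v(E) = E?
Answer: 5/3706 ≈ 0.0013492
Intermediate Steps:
O = -14/5 (O = 84/(-30) = 84*(-1/30) = -14/5 ≈ -2.8000)
R = 1 (R = (-3 + 2)**2 = (-1)**2 = 1)
a(C, h) = h - 14*C/5 (a(C, h) = -14*C/5 + 1*h = -14*C/5 + h = h - 14*C/5)
1/a(-224, 114) = 1/(114 - 14/5*(-224)) = 1/(114 + 3136/5) = 1/(3706/5) = 5/3706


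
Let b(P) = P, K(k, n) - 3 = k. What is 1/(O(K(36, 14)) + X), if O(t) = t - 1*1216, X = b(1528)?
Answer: 1/351 ≈ 0.0028490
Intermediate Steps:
K(k, n) = 3 + k
X = 1528
O(t) = -1216 + t (O(t) = t - 1216 = -1216 + t)
1/(O(K(36, 14)) + X) = 1/((-1216 + (3 + 36)) + 1528) = 1/((-1216 + 39) + 1528) = 1/(-1177 + 1528) = 1/351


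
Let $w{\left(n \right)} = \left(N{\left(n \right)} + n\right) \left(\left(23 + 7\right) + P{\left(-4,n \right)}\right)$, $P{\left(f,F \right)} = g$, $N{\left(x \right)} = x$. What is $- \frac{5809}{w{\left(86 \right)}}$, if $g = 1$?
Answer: $- \frac{5809}{5332} \approx -1.0895$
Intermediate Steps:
$P{\left(f,F \right)} = 1$
$w{\left(n \right)} = 62 n$ ($w{\left(n \right)} = \left(n + n\right) \left(\left(23 + 7\right) + 1\right) = 2 n \left(30 + 1\right) = 2 n 31 = 62 n$)
$- \frac{5809}{w{\left(86 \right)}} = - \frac{5809}{62 \cdot 86} = - \frac{5809}{5332}$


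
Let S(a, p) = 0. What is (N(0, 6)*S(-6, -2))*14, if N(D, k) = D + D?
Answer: 0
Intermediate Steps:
N(D, k) = 2*D
(N(0, 6)*S(-6, -2))*14 = ((2*0)*0)*14 = (0*0)*14 = 0*14 = 0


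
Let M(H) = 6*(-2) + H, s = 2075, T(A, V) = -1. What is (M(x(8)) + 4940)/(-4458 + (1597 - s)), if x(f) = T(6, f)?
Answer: -4927/4936 ≈ -0.99818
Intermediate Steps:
x(f) = -1
M(H) = -12 + H
(M(x(8)) + 4940)/(-4458 + (1597 - s)) = ((-12 - 1) + 4940)/(-4458 + (1597 - 1*2075)) = (-13 + 4940)/(-4458 + (1597 - 2075)) = 4927/(-4458 - 478) = 4927/(-4936) = 4927*(-1/4936) = -4927/4936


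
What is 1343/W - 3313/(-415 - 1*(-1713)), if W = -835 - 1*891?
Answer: -1865363/560087 ≈ -3.3305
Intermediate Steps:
W = -1726 (W = -835 - 891 = -1726)
1343/W - 3313/(-415 - 1*(-1713)) = 1343/(-1726) - 3313/(-415 - 1*(-1713)) = 1343*(-1/1726) - 3313/(-415 + 1713) = -1343/1726 - 3313/1298 = -1865363/560087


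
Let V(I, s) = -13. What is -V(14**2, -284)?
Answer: 13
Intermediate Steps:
-V(14**2, -284) = -1*(-13) = 13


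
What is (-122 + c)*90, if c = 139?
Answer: 1530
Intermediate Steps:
(-122 + c)*90 = (-122 + 139)*90 = 17*90 = 1530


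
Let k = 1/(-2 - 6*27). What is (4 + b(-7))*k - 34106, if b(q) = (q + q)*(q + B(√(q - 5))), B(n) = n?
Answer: -1227833/36 + 7*I*√3/54 ≈ -34107.0 + 0.22453*I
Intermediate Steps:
k = -1/216 (k = (1/27)/(-8) = -⅛*1/27 = -1/216 ≈ -0.0046296)
b(q) = 2*q*(q + √(-5 + q)) (b(q) = (q + q)*(q + √(q - 5)) = (2*q)*(q + √(-5 + q)) = 2*q*(q + √(-5 + q)))
(4 + b(-7))*k - 34106 = (4 + 2*(-7)*(-7 + √(-5 - 7)))*(-1/216) - 34106 = (4 + 2*(-7)*(-7 + √(-12)))*(-1/216) - 34106 = (4 + 2*(-7)*(-7 + 2*I*√3))*(-1/216) - 34106 = (4 + (98 - 28*I*√3))*(-1/216) - 34106 = (102 - 28*I*√3)*(-1/216) - 34106 = (-17/36 + 7*I*√3/54) - 34106 = -1227833/36 + 7*I*√3/54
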